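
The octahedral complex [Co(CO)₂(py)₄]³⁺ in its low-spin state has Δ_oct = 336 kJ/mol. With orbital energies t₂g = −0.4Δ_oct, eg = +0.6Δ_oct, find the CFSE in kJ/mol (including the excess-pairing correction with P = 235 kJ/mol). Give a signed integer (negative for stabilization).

-336

Ligand charges: 2×(+0) from CO and 4×(+0) from py sum to +0; with overall charge +3, Co is +3.
Group 9 minus oxidation state +3 gives a d⁶ configuration for Co³⁺.
Configuration: t₂g⁶ eg⁰.
Orbital CFSE = 6(-0.4) + 0(0.6) = -2.4Δ_oct = -2.4 × 336 = -806 kJ/mol.
Relative to high-spin t₂g⁴ eg² (1 paired), the low-spin configuration has 2 additional pairs, contributing +2 × 235 = +470 kJ/mol.
Combining: -806 + 470 = -336 kJ/mol.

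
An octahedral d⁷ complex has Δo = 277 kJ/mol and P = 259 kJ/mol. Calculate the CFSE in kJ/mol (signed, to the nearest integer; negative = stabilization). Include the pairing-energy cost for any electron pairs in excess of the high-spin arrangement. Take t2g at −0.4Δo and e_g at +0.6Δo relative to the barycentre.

-240

Here Δo > P (277 > 259), so the low-spin state is favoured.
That gives t2g^6 e_g^1.
Orbital CFSE = -1.8Δo = -1.8 × 277 = -499 kJ/mol.
Excess pairs vs high-spin: 3 − 2 = 1; pairing cost = +259 kJ/mol.
Net CFSE = -499 + 259 = -240 kJ/mol.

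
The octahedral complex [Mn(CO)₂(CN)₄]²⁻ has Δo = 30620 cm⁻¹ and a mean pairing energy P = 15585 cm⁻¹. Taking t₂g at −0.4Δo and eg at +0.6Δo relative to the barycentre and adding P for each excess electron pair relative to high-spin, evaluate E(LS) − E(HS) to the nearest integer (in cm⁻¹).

-30070

Ligand charges: 2×(+0) from CO and 4×(-1) from CN⁻ sum to -4; with overall charge -2, Mn is +2.
Mn sits in group 7; removing 2 electrons leaves Mn²⁺ with 7 − 2 = 5 d electrons.
High-spin d⁵ fills as t₂g³ eg² with CFSE 3(−0.4) + 2(+0.6) = 0.0Δo = 0 cm⁻¹.
Low-spin t₂g⁵ eg⁰ gives -2.0Δo = -61240 cm⁻¹, but forming 2 extra pairs costs 2P = 31170 cm⁻¹, so E(LS) = -61240 + 31170 = -30070 cm⁻¹.
E(LS) − E(HS) = -30070 − (0) = -30070 cm⁻¹.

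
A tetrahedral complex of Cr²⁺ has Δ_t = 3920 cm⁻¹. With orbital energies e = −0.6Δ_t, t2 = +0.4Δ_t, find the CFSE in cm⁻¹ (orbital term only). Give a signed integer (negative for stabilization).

-1568

Cr sits in group 6; removing 2 electrons leaves Cr²⁺ with 6 − 2 = 4 d electrons.
With tetrahedral geometry the complex is necessarily high-spin.
The d⁴ electrons fill as e^2 t2^2.
CFSE(orbital) = 2×(-0.6Δ_t) + 2×(0.4Δ_t) = -0.4Δ_t; with Δ_t = 3920 cm⁻¹ that is -1568 cm⁻¹.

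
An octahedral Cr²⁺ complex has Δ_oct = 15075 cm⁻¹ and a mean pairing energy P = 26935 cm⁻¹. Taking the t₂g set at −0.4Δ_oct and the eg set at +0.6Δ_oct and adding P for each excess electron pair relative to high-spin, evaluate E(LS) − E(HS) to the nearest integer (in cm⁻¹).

11860

Cr is in group 6, so Cr²⁺ is d⁴ (6 − 2 = 4).
High-spin: t₂g³ eg¹, CFSE = -0.6Δ_oct = -9045 cm⁻¹.
Low-spin: t₂g⁴ eg⁰, orbital CFSE = -1.6Δ_oct = -24120 cm⁻¹; plus 1 excess pair × P = +26935 cm⁻¹; total 2815 cm⁻¹.
Thus E(LS) − E(HS) = 11860 cm⁻¹.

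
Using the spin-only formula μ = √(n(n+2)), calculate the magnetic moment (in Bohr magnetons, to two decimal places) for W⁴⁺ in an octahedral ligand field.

W is in group 6, so W⁴⁺ is d² (6 − 4 = 2).
Configuration: t2g^2 e_g^0 → 2 unpaired electrons.
μ(spin-only) = √[2(2+2)] = √8 ≈ 2.83 Bohr magnetons.

2.83 Bohr magnetons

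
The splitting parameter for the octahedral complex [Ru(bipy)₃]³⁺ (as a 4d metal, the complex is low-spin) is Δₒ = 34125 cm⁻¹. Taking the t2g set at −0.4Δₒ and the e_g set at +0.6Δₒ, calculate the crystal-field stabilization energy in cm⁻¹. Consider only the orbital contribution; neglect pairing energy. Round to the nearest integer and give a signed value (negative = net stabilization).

bipy is neutral, so the +3 overall charge sits on Ru: oxidation state +3.
Ru is in group 8, so Ru³⁺ is d⁵ (8 − 3 = 5).
Electron filling gives t2g^5 e_g^0.
CFSE(orbital) = 5×(-0.4Δₒ) + 0×(0.6Δₒ) = -2.0Δₒ; with Δₒ = 34125 cm⁻¹ that is -68250 cm⁻¹.

-68250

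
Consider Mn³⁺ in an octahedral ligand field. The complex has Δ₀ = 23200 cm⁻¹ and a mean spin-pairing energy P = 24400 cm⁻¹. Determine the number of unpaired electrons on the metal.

Mn sits in group 7; removing 3 electrons leaves Mn³⁺ with 7 − 3 = 4 d electrons.
With Δ₀ < P the complex is high-spin.
Filling d⁴ accordingly: t2g^3 e_g^1.
Unpaired electrons: 4.

4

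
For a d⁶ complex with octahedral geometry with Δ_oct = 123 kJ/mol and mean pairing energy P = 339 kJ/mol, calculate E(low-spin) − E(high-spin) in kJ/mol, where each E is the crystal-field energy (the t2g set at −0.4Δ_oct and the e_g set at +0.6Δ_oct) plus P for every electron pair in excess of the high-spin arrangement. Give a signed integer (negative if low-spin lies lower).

432

High-spin: t2g^4 e_g^2, CFSE = -0.4Δ_oct = -49 kJ/mol.
Low-spin t2g^6 e_g^0 gives -2.4Δ_oct = -295 kJ/mol, but forming 2 extra pairs costs 2P = 678 kJ/mol, so E(LS) = -295 + 678 = 383 kJ/mol.
The difference is 383 − (-49) = 432 kJ/mol, so high-spin lies lower.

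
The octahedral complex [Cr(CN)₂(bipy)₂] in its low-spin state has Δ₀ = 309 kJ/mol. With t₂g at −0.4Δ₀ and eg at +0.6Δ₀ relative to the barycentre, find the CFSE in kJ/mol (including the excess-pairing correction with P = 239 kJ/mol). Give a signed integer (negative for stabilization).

Ligand charges: 2×(-1) from CN⁻ and 2×(+0) from bipy sum to -2; with overall charge +0, Cr is +2.
Group 6 minus oxidation state +2 gives a d⁴ configuration for Cr²⁺.
The d⁴ electrons fill as t₂g⁴ eg⁰.
The orbital stabilization is -1.6Δ₀ = -1.6 × 309 = -494 kJ/mol.
Relative to high-spin t₂g³ eg¹ (0 paired), the low-spin configuration has 1 additional pair, contributing +1 × 239 = +239 kJ/mol.
Overall CFSE = -494 + 239 = -255 kJ/mol.

-255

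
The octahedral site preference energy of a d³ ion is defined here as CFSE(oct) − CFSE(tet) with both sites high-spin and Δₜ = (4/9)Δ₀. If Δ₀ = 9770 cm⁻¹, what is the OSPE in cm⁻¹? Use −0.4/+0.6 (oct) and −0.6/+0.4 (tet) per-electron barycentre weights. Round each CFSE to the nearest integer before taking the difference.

In an octahedral site d³ (HS) is t2g^3 e_g^0, giving CFSE(oct) = -1.2Δ₀ = -11724 cm⁻¹.
In a tetrahedral site the filling is e^2 t2^1: CFSE(tet) = -0.8Δₜ = -0.8 × (4/9)(9770) = -3474 cm⁻¹.
OSPE = CFSE(oct) − CFSE(tet) = -11724 − (-3474) = -8250 cm⁻¹.

-8250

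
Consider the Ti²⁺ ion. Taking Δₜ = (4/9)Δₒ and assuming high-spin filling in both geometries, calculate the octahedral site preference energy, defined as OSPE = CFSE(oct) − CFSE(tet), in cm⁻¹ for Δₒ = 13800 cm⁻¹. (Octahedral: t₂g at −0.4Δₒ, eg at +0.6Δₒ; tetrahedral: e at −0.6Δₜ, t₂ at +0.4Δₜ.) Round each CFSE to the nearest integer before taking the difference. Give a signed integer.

-3680

Group 4 minus oxidation state +2 gives a d² configuration for Ti²⁺.
Octahedral high-spin t₂g² eg⁰: CFSE = -0.8 × 13800 = -11040 cm⁻¹.
Tetrahedral: e² t₂⁰, CFSE = 2(−0.6) + 0(+0.4) = -1.2Δₜ = -1.2 × (4/9) × 13800 = -7360 cm⁻¹.
OSPE = -11040 − (-7360) = -3680 cm⁻¹.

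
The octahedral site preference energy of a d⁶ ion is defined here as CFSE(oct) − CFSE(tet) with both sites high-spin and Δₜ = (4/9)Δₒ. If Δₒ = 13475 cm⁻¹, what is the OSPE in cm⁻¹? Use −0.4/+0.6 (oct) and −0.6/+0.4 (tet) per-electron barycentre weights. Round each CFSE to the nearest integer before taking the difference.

-1797

In an octahedral site d⁶ (HS) is t2g^4 e_g^2, giving CFSE(oct) = -0.4Δₒ = -5390 cm⁻¹.
Tetrahedral: e^3 t2^3, CFSE = 3(−0.6) + 3(+0.4) = -0.6Δₜ = -0.6 × (4/9) × 13475 = -3593 cm⁻¹.
Subtracting, OSPE = -5390 − (-3593) = -1797 cm⁻¹.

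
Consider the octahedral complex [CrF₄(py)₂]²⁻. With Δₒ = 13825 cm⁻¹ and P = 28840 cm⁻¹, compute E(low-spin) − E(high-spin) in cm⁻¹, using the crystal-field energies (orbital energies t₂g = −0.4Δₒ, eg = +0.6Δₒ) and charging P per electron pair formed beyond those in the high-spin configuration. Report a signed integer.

15015

Ligand charges: 4×(-1) from F⁻ and 2×(+0) from py sum to -4; with overall charge -2, Cr is +2.
Group 6 minus oxidation state +2 gives a d⁴ configuration for Cr²⁺.
High-spin d⁴ fills as t₂g³ eg¹ with CFSE 3(−0.4) + 1(+0.6) = -0.6Δₒ = -8295 cm⁻¹.
For low-spin the configuration is t₂g⁴ eg⁰: orbital energy -1.6 × 13825 = -22120 cm⁻¹, and 1 additional pair relative to high-spin adds 28840 cm⁻¹, giving 6720 cm⁻¹.
The difference is 6720 − (-8295) = 15015 cm⁻¹, so high-spin lies lower.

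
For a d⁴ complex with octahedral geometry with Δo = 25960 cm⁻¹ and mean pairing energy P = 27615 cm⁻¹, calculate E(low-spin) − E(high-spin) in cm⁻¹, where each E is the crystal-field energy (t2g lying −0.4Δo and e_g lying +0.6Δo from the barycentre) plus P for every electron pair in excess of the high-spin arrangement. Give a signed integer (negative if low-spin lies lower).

1655

High-spin d⁴ fills as t2g^3 e_g^1 with CFSE 3(−0.4) + 1(+0.6) = -0.6Δo = -15576 cm⁻¹.
Low-spin: t2g^4 e_g^0, orbital CFSE = -1.6Δo = -41536 cm⁻¹; plus 1 excess pair × P = +27615 cm⁻¹; total -13921 cm⁻¹.
E(LS) − E(HS) = -13921 − (-15576) = 1655 cm⁻¹.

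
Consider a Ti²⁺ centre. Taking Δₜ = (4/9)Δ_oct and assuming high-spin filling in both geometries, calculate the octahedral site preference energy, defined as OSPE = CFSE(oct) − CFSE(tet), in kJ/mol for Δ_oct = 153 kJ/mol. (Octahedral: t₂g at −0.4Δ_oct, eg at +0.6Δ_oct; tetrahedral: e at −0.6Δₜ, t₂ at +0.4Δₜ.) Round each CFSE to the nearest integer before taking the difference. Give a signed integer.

-40

Ti sits in group 4; removing 2 electrons leaves Ti²⁺ with 4 − 2 = 2 d electrons.
Octahedral high-spin t2g^2 e_g^0: CFSE = -0.8 × 153 = -122 kJ/mol.
Tetrahedral e^2 t2^0 gives -1.2Δₜ = -1.2 × (4/9) × 153 = -82 kJ/mol.
OSPE = CFSE(oct) − CFSE(tet) = -122 − (-82) = -40 kJ/mol.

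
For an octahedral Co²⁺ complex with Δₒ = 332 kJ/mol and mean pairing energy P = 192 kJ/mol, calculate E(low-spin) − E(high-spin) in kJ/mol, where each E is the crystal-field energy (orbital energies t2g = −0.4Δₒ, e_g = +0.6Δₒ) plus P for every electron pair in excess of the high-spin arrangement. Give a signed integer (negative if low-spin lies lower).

-140

Co²⁺: group 9, so d-count = 9 − 2 = 7.
High-spin: t2g^5 e_g^2, CFSE = -0.8Δₒ = -266 kJ/mol.
For low-spin the configuration is t2g^6 e_g^1: orbital energy -1.8 × 332 = -598 kJ/mol, and 1 additional pair relative to high-spin adds 192 kJ/mol, giving -406 kJ/mol.
Thus E(LS) − E(HS) = -140 kJ/mol.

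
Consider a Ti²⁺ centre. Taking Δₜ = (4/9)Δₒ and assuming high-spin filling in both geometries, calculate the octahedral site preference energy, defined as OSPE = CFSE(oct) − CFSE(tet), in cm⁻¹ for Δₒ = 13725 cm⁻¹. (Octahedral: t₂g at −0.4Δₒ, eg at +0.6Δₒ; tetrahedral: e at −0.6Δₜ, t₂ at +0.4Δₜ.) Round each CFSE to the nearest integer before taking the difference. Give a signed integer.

-3660

Ti sits in group 4; removing 2 electrons leaves Ti²⁺ with 4 − 2 = 2 d electrons.
In an octahedral site d² (HS) is t₂g² eg⁰, giving CFSE(oct) = -0.8Δₒ = -10980 cm⁻¹.
Tetrahedral: e² t₂⁰, CFSE = 2(−0.6) + 0(+0.4) = -1.2Δₜ = -1.2 × (4/9) × 13725 = -7320 cm⁻¹.
OSPE = -10980 − (-7320) = -3660 cm⁻¹.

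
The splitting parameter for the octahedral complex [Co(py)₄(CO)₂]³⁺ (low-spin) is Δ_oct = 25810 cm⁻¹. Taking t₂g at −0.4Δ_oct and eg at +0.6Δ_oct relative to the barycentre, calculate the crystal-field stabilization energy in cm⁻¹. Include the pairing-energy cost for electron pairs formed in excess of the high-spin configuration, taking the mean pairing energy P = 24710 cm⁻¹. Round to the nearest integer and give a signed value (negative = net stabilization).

-12524

Ligand charges: 4×(+0) from py and 2×(+0) from CO sum to +0; with overall charge +3, Co is +3.
Co is in group 9, so Co³⁺ is d⁶ (9 − 3 = 6).
The d⁶ electrons fill as t₂g⁶ eg⁰.
The orbital stabilization is -2.4Δ_oct = -2.4 × 25810 = -61944 cm⁻¹.
Pairing penalty: 3 pairs vs 1 in the high-spin reference → 2 extra × P = 49420 cm⁻¹.
Combining: -61944 + 49420 = -12524 cm⁻¹.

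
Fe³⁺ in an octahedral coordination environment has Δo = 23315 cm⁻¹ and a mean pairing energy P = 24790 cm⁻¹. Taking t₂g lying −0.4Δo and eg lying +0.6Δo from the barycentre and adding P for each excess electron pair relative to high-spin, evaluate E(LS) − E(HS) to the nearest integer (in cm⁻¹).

Fe is in group 8, so Fe³⁺ is d⁵ (8 − 3 = 5).
High-spin d⁵ fills as t₂g³ eg² with CFSE 3(−0.4) + 2(+0.6) = 0.0Δo = 0 cm⁻¹.
For low-spin the configuration is t₂g⁵ eg⁰: orbital energy -2.0 × 23315 = -46630 cm⁻¹, and 2 additional pairs relative to high-spin add 49580 cm⁻¹, giving 2950 cm⁻¹.
The difference is 2950 − (0) = 2950 cm⁻¹, so high-spin lies lower.

2950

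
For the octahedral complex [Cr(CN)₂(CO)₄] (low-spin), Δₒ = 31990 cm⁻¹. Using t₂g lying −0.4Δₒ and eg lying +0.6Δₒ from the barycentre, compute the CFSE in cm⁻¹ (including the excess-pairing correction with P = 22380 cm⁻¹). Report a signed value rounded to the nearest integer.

Ligand charges: 2×(-1) from CN⁻ and 4×(+0) from CO sum to -2; with overall charge +0, Cr is +2.
Cr is in group 6, so Cr²⁺ is d⁴ (6 − 2 = 4).
Electron filling gives t₂g⁴ eg⁰.
The orbital stabilization is -1.6Δₒ = -1.6 × 31990 = -51184 cm⁻¹.
High-spin d⁴ would be t₂g³ eg¹ with 0 pairs; low-spin has 1, so 1 excess pair costs +1P = +22380 cm⁻¹.
Net CFSE = -51184 + 22380 = -28804 cm⁻¹.

-28804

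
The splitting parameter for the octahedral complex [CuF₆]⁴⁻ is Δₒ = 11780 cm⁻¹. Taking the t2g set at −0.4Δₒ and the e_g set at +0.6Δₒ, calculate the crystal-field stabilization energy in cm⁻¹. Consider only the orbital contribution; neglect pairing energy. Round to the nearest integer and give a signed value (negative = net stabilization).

-7068

Each F⁻ contributes -1; 6 × (-1) = -6. With overall charge -4, Cu is in the +2 oxidation state.
Cu sits in group 11; removing 2 electrons leaves Cu²⁺ with 11 − 2 = 9 d electrons.
Electron filling gives t2g^6 e_g^3.
Orbital CFSE = 6(-0.4) + 3(0.6) = -0.6Δₒ = -0.6 × 11780 = -7068 cm⁻¹.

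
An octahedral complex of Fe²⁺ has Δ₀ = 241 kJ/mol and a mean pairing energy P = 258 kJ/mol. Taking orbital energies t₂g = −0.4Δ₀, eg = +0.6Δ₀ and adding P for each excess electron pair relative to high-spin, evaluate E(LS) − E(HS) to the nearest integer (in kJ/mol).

34

Fe²⁺: group 8, so d-count = 8 − 2 = 6.
High-spin: t₂g⁴ eg², CFSE = -0.4Δ₀ = -96 kJ/mol.
For low-spin the configuration is t₂g⁶ eg⁰: orbital energy -2.4 × 241 = -578 kJ/mol, and 2 additional pairs relative to high-spin add 516 kJ/mol, giving -62 kJ/mol.
E(LS) − E(HS) = -62 − (-96) = 34 kJ/mol.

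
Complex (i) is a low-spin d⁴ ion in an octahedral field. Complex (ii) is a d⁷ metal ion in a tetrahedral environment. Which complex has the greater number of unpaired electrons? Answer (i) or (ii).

(ii)

(i): t2g^4 e_g^0 → 2 unpaired.
(ii): Tetrahedral fields are weak (Δₜ ≈ 4/9 Δₒ), so electrons fill high-spin; e⁴ t₂³ → 3 unpaired.
So (ii) has more unpaired electrons.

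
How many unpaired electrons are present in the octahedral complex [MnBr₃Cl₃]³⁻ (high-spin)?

4

Ligand charges: 3×(-1) from Br⁻ and 3×(-1) from Cl⁻ sum to -6; with overall charge -3, Mn is +3.
Mn sits in group 7; removing 3 electrons leaves Mn³⁺ with 7 − 3 = 4 d electrons.
Configuration: t2g^3 e_g^1, giving 4 unpaired electrons.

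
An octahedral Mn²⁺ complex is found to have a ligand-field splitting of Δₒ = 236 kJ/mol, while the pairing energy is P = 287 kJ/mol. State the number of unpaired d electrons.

Group 7 minus oxidation state +2 gives a d⁵ configuration for Mn²⁺.
Since Δₒ = 236 kJ/mol < P = 287 kJ/mol, the complex adopts the high-spin configuration.
Filling d⁵ accordingly: t₂g³ eg².
Unpaired electrons: 5.

5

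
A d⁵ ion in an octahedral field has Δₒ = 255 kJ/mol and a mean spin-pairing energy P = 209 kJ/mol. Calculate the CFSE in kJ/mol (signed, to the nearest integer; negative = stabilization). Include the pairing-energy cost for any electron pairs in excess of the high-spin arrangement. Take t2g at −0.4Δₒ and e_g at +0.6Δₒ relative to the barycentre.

-92

Here Δₒ > P (255 > 209), so the low-spin state is favoured.
Filling d⁵ accordingly: t2g^5 e_g^0.
Orbital CFSE = -2.0Δₒ = -2.0 × 255 = -510 kJ/mol.
Excess pairs vs high-spin: 2 − 0 = 2; pairing cost = +418 kJ/mol.
Net CFSE = -510 + 418 = -92 kJ/mol.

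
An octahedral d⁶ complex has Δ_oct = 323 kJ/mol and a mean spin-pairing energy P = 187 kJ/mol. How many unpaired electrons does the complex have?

0

Here Δ_oct > P (323 > 187), so the low-spin state is favoured.
That gives t2g^6 e_g^0.
Unpaired electrons: 0.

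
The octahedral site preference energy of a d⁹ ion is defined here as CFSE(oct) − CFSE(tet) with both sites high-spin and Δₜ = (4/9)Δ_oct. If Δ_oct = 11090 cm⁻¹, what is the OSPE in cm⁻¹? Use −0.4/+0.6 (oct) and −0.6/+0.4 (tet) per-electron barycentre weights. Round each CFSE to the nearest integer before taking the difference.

-4682

Octahedral high-spin t2g^6 e_g^3: CFSE = -0.6 × 11090 = -6654 cm⁻¹.
Tetrahedral: e^4 t2^5, CFSE = 4(−0.6) + 5(+0.4) = -0.4Δₜ = -0.4 × (4/9) × 11090 = -1972 cm⁻¹.
OSPE = -6654 − (-1972) = -4682 cm⁻¹.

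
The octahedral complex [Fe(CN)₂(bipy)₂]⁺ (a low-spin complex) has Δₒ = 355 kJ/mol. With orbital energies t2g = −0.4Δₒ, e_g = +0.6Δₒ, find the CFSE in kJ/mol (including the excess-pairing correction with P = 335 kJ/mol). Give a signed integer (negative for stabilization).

-40

Ligand charges: 2×(-1) from CN⁻ and 2×(+0) from bipy sum to -2; with overall charge +1, Fe is +3.
Fe³⁺: group 8, so d-count = 8 − 3 = 5.
The d⁵ electrons fill as t2g^5 e_g^0.
The orbital stabilization is -2.0Δₒ = -2.0 × 355 = -710 kJ/mol.
Relative to high-spin t2g^3 e_g^2 (0 paired), the low-spin configuration has 2 additional pairs, contributing +2 × 335 = +670 kJ/mol.
Overall CFSE = -710 + 670 = -40 kJ/mol.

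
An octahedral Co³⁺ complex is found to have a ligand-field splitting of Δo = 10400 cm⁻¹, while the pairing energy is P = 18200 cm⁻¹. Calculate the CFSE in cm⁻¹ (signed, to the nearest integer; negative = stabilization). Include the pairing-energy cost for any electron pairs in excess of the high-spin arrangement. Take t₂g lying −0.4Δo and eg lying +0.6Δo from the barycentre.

-4160

Co sits in group 9; removing 3 electrons leaves Co³⁺ with 9 − 3 = 6 d electrons.
With Δo < P the complex is high-spin.
Filling d⁶ accordingly: t₂g⁴ eg².
Orbital CFSE = -0.4Δo = -0.4 × 10400 = -4160 cm⁻¹.
High-spin has no excess pairs, so no pairing correction applies.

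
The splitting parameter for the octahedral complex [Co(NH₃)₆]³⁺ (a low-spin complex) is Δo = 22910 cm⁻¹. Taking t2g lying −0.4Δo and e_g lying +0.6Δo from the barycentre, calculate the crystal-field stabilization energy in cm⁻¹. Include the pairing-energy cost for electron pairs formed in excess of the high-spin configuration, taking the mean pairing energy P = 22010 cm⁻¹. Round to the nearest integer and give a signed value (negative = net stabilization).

-10964

NH₃ is neutral, so the +3 overall charge sits on Co: oxidation state +3.
Co is in group 9, so Co³⁺ is d⁶ (9 − 3 = 6).
The d⁶ electrons fill as t2g^6 e_g^0.
The orbital stabilization is -2.4Δo = -2.4 × 22910 = -54984 cm⁻¹.
High-spin d⁶ would be t2g^4 e_g^2 with 1 pair; low-spin has 3, so 2 excess pairs cost +2P = +44020 cm⁻¹.
Net CFSE = -54984 + 44020 = -10964 cm⁻¹.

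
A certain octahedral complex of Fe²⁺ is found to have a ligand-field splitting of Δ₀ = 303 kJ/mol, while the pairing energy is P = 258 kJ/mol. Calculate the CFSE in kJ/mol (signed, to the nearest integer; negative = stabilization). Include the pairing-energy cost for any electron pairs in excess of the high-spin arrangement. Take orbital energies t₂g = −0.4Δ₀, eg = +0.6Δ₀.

Fe²⁺: group 8, so d-count = 8 − 2 = 6.
Here Δ₀ > P (303 > 258), so the low-spin state is favoured.
Configuration: t₂g⁶ eg⁰.
Orbital CFSE = -2.4Δ₀ = -2.4 × 303 = -727 kJ/mol.
Excess pairs vs high-spin: 3 − 1 = 2; pairing cost = +516 kJ/mol.
Net CFSE = -727 + 516 = -211 kJ/mol.

-211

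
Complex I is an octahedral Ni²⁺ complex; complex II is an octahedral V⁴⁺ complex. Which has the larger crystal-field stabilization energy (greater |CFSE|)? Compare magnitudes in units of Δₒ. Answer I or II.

I: Ni is in group 10, so Ni²⁺ is d⁸ (10 − 2 = 8); t2g^6 e_g^2, CFSE = -1.2Δₒ.
II: Group 5 minus oxidation state +4 gives a d¹ configuration for V⁴⁺; t2g^1 e_g^0, CFSE = -0.4Δₒ.
So I has the larger |CFSE|.

I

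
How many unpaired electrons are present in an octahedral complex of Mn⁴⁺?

3

Group 7 minus oxidation state +4 gives a d³ configuration for Mn⁴⁺.
For octahedral d³ the high- and low-spin configurations coincide.
Configuration: t₂g³ eg⁰, giving 3 unpaired electrons.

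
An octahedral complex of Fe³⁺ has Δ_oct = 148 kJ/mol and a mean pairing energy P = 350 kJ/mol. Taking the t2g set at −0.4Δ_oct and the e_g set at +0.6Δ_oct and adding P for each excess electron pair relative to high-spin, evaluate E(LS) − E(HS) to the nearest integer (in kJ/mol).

404

Fe³⁺: group 8, so d-count = 8 − 3 = 5.
High-spin d⁵ fills as t2g^3 e_g^2 with CFSE 3(−0.4) + 2(+0.6) = 0.0Δ_oct = 0 kJ/mol.
For low-spin the configuration is t2g^5 e_g^0: orbital energy -2.0 × 148 = -296 kJ/mol, and 2 additional pairs relative to high-spin add 700 kJ/mol, giving 404 kJ/mol.
E(LS) − E(HS) = 404 − (0) = 404 kJ/mol.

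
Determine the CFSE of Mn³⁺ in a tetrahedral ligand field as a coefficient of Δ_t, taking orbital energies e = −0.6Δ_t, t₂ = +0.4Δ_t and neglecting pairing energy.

Group 7 minus oxidation state +3 gives a d⁴ configuration for Mn³⁺.
With tetrahedral geometry the complex is necessarily high-spin.
Configuration: e² t₂².
CFSE = 2(-0.6Δ_t) + 2(0.4Δ_t) = -1.2Δ_t + 0.8Δ_t = -0.4Δ_t.

-0.4 Δ_t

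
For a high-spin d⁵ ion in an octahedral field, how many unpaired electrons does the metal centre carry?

5

Configuration: t₂g³ eg², giving 5 unpaired electrons.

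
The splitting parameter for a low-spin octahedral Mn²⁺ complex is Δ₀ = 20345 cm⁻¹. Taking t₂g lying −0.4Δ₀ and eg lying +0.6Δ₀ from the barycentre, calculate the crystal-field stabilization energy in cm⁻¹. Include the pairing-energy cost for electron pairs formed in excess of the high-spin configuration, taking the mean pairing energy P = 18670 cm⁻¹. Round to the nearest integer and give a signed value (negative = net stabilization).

Group 7 minus oxidation state +2 gives a d⁵ configuration for Mn²⁺.
Configuration: t₂g⁵ eg⁰.
CFSE(orbital) = 5×(-0.4Δ₀) + 0×(0.6Δ₀) = -2.0Δ₀; with Δ₀ = 20345 cm⁻¹ that is -40690 cm⁻¹.
High-spin d⁵ would be t₂g³ eg² with 0 pairs; low-spin has 2, so 2 excess pairs cost +2P = +37340 cm⁻¹.
Net CFSE = -40690 + 37340 = -3350 cm⁻¹.

-3350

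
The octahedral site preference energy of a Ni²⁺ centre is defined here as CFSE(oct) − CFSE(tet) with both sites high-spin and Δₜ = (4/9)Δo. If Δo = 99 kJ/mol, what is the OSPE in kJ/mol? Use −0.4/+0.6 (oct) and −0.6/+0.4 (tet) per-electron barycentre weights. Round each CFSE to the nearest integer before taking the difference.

Group 10 minus oxidation state +2 gives a d⁸ configuration for Ni²⁺.
Octahedral (high-spin): t2g^6 e_g^2, CFSE = 6(−0.4) + 2(+0.6) = -1.2Δo = -1.2 × 99 = -119 kJ/mol.
Tetrahedral e^4 t2^4 gives -0.8Δₜ = -0.8 × (4/9) × 99 = -35 kJ/mol.
OSPE = -119 − (-35) = -84 kJ/mol.

-84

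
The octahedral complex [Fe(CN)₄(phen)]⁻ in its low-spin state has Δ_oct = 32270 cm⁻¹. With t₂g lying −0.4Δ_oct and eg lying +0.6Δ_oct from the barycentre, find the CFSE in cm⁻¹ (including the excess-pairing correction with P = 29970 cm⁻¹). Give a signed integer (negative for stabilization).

Ligand charges: 4×(-1) from CN⁻ and 1×(+0) from phen sum to -4; with overall charge -1, Fe is +3.
Fe sits in group 8; removing 3 electrons leaves Fe³⁺ with 8 − 3 = 5 d electrons.
Electron filling gives t₂g⁵ eg⁰.
The orbital stabilization is -2.0Δ_oct = -2.0 × 32270 = -64540 cm⁻¹.
High-spin d⁵ would be t₂g³ eg² with 0 pairs; low-spin has 2, so 2 excess pairs cost +2P = +59940 cm⁻¹.
Overall CFSE = -64540 + 59940 = -4600 cm⁻¹.

-4600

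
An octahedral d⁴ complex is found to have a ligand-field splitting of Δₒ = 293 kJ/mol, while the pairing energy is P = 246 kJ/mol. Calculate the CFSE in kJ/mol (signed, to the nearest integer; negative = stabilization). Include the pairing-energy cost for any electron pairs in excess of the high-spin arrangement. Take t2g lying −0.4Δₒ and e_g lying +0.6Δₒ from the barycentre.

-223

Δₒ > P, so pairing is preferred: the ground state is low-spin.
Filling d⁴ accordingly: t2g^4 e_g^0.
Orbital CFSE = -1.6Δₒ = -1.6 × 293 = -469 kJ/mol.
Excess pairs vs high-spin: 1 − 0 = 1; pairing cost = +246 kJ/mol.
Net CFSE = -469 + 246 = -223 kJ/mol.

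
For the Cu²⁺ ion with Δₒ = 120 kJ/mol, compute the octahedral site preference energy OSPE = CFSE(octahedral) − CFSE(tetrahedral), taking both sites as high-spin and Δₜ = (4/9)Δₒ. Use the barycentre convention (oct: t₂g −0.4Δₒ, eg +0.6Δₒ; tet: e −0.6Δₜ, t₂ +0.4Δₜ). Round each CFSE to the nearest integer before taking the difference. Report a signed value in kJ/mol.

-51

Cu²⁺: group 11, so d-count = 11 − 2 = 9.
Octahedral high-spin t₂g⁶ eg³: CFSE = -0.6 × 120 = -72 kJ/mol.
Tetrahedral e⁴ t₂⁵ gives -0.4Δₜ = -0.4 × (4/9) × 120 = -21 kJ/mol.
OSPE = -72 − (-21) = -51 kJ/mol.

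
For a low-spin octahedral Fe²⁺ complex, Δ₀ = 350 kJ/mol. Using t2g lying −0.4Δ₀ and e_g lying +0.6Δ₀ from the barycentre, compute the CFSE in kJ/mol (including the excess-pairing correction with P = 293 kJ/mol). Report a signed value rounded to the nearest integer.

Group 8 minus oxidation state +2 gives a d⁶ configuration for Fe²⁺.
The d⁶ electrons fill as t2g^6 e_g^0.
CFSE(orbital) = 6×(-0.4Δ₀) + 0×(0.6Δ₀) = -2.4Δ₀; with Δ₀ = 350 kJ/mol that is -840 kJ/mol.
High-spin d⁶ would be t2g^4 e_g^2 with 1 pair; low-spin has 3, so 2 excess pairs cost +2P = +586 kJ/mol.
Net CFSE = -840 + 586 = -254 kJ/mol.

-254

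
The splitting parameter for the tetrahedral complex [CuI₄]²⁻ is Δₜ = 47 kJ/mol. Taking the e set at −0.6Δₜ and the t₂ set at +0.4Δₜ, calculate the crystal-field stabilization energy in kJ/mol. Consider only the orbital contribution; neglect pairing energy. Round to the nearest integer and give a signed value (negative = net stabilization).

-19

Each I⁻ contributes -1; 4 × (-1) = -4. With overall charge -2, Cu is in the +2 oxidation state.
Cu²⁺: group 11, so d-count = 11 − 2 = 9.
Tetrahedral splitting is small, so the complex is high-spin.
The d⁹ electrons fill as e⁴ t₂⁵.
The orbital stabilization is -0.4Δₜ = -0.4 × 47 = -19 kJ/mol.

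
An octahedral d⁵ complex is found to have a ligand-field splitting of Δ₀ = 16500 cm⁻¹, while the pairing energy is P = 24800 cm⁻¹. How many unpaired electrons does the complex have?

5

Here Δ₀ < P (16500 < 24800), so the high-spin state is favoured.
Configuration: t₂g³ eg².
Unpaired electrons: 5.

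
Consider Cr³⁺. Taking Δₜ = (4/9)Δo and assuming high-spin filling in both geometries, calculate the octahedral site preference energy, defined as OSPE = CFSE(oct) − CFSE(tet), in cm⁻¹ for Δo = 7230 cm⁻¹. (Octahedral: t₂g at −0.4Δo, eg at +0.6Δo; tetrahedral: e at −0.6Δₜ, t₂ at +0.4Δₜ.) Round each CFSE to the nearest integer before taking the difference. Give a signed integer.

-6105

Cr³⁺: group 6, so d-count = 6 − 3 = 3.
Octahedral high-spin t2g^3 e_g^0: CFSE = -1.2 × 7230 = -8676 cm⁻¹.
Tetrahedral: e^2 t2^1, CFSE = 2(−0.6) + 1(+0.4) = -0.8Δₜ = -0.8 × (4/9) × 7230 = -2571 cm⁻¹.
Subtracting, OSPE = -8676 − (-2571) = -6105 cm⁻¹.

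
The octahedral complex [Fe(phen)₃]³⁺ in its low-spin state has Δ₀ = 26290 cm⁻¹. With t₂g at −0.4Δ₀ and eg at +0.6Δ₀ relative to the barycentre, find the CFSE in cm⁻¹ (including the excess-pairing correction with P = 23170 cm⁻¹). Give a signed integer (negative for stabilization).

-6240

phen is neutral, so the +3 overall charge sits on Fe: oxidation state +3.
Fe is in group 8, so Fe³⁺ is d⁵ (8 − 3 = 5).
Configuration: t₂g⁵ eg⁰.
Orbital CFSE = 5(-0.4) + 0(0.6) = -2.0Δ₀ = -2.0 × 26290 = -52580 cm⁻¹.
High-spin d⁵ would be t₂g³ eg² with 0 pairs; low-spin has 2, so 2 excess pairs cost +2P = +46340 cm⁻¹.
Overall CFSE = -52580 + 46340 = -6240 cm⁻¹.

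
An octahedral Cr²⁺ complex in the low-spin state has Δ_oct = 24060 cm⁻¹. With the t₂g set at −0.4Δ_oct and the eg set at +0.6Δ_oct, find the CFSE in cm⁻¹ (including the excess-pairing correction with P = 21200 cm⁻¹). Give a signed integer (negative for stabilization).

Cr is in group 6, so Cr²⁺ is d⁴ (6 − 2 = 4).
Electron filling gives t₂g⁴ eg⁰.
CFSE(orbital) = 4×(-0.4Δ_oct) + 0×(0.6Δ_oct) = -1.6Δ_oct; with Δ_oct = 24060 cm⁻¹ that is -38496 cm⁻¹.
High-spin d⁴ would be t₂g³ eg¹ with 0 pairs; low-spin has 1, so 1 excess pair costs +1P = +21200 cm⁻¹.
Net CFSE = -38496 + 21200 = -17296 cm⁻¹.

-17296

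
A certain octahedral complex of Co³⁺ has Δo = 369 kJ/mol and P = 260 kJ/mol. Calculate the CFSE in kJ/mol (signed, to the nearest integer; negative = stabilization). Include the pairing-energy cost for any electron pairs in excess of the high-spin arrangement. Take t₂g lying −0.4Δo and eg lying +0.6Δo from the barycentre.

-366

Group 9 minus oxidation state +3 gives a d⁶ configuration for Co³⁺.
Since Δo = 369 kJ/mol > P = 260 kJ/mol, the complex adopts the low-spin configuration.
Filling d⁶ accordingly: t₂g⁶ eg⁰.
Orbital CFSE = -2.4Δo = -2.4 × 369 = -886 kJ/mol.
Excess pairs vs high-spin: 3 − 1 = 2; pairing cost = +520 kJ/mol.
Net CFSE = -886 + 520 = -366 kJ/mol.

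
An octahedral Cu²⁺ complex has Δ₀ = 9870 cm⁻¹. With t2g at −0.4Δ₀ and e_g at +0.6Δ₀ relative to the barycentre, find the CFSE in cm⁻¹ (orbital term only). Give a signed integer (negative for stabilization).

-5922

Cu sits in group 11; removing 2 electrons leaves Cu²⁺ with 11 − 2 = 9 d electrons.
For octahedral d⁹ the high- and low-spin configurations coincide.
Electron filling gives t2g^6 e_g^3.
Orbital CFSE = 6(-0.4) + 3(0.6) = -0.6Δ₀ = -0.6 × 9870 = -5922 cm⁻¹.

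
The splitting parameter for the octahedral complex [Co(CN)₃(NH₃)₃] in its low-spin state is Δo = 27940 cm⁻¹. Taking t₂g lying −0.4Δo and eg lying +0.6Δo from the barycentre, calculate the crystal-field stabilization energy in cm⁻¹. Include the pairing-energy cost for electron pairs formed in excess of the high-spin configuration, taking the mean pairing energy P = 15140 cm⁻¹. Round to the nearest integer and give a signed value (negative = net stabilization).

Ligand charges: 3×(-1) from CN⁻ and 3×(+0) from NH₃ sum to -3; with overall charge +0, Co is +3.
Co is in group 9, so Co³⁺ is d⁶ (9 − 3 = 6).
Configuration: t₂g⁶ eg⁰.
CFSE(orbital) = 6×(-0.4Δo) + 0×(0.6Δo) = -2.4Δo; with Δo = 27940 cm⁻¹ that is -67056 cm⁻¹.
Pairing penalty: 3 pairs vs 1 in the high-spin reference → 2 extra × P = 30280 cm⁻¹.
Combining: -67056 + 30280 = -36776 cm⁻¹.

-36776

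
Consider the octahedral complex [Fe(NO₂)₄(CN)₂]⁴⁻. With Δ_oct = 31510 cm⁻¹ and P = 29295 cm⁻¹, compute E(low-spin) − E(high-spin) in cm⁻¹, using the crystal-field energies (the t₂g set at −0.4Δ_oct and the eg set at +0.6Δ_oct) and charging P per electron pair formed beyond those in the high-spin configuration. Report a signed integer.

Ligand charges: 4×(-1) from NO₂⁻ and 2×(-1) from CN⁻ sum to -6; with overall charge -4, Fe is +2.
Fe is in group 8, so Fe²⁺ is d⁶ (8 − 2 = 6).
High-spin: t₂g⁴ eg², CFSE = -0.4Δ_oct = -12604 cm⁻¹.
Low-spin t₂g⁶ eg⁰ gives -2.4Δ_oct = -75624 cm⁻¹, but forming 2 extra pairs costs 2P = 58590 cm⁻¹, so E(LS) = -75624 + 58590 = -17034 cm⁻¹.
E(LS) − E(HS) = -17034 − (-12604) = -4430 cm⁻¹.

-4430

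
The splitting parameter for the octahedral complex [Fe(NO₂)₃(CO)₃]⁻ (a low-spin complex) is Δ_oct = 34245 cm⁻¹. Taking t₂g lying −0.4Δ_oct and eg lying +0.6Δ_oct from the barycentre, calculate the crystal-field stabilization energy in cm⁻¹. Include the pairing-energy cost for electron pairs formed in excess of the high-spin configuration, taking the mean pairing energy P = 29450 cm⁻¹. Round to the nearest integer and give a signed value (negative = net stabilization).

-23288

Ligand charges: 3×(-1) from NO₂⁻ and 3×(+0) from CO sum to -3; with overall charge -1, Fe is +2.
Fe sits in group 8; removing 2 electrons leaves Fe²⁺ with 8 − 2 = 6 d electrons.
Electron filling gives t₂g⁶ eg⁰.
The orbital stabilization is -2.4Δ_oct = -2.4 × 34245 = -82188 cm⁻¹.
Pairing penalty: 3 pairs vs 1 in the high-spin reference → 2 extra × P = 58900 cm⁻¹.
Combining: -82188 + 58900 = -23288 cm⁻¹.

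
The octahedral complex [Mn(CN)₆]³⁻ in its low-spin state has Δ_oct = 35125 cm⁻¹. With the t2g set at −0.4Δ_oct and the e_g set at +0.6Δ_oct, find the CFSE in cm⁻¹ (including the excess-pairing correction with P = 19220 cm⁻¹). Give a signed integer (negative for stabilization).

Each CN⁻ contributes -1; 6 × (-1) = -6. With overall charge -3, Mn is in the +3 oxidation state.
Mn³⁺: group 7, so d-count = 7 − 3 = 4.
Configuration: t2g^4 e_g^0.
Orbital CFSE = 4(-0.4) + 0(0.6) = -1.6Δ_oct = -1.6 × 35125 = -56200 cm⁻¹.
Relative to high-spin t2g^3 e_g^1 (0 paired), the low-spin configuration has 1 additional pair, contributing +1 × 19220 = +19220 cm⁻¹.
Overall CFSE = -56200 + 19220 = -36980 cm⁻¹.

-36980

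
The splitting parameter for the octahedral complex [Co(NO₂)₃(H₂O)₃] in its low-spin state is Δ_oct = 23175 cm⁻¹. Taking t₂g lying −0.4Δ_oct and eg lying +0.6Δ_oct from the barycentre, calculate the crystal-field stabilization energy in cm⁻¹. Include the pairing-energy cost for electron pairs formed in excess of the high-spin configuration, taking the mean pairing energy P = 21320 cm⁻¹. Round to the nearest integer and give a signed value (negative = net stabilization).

Ligand charges: 3×(-1) from NO₂⁻ and 3×(+0) from H₂O sum to -3; with overall charge +0, Co is +3.
Co sits in group 9; removing 3 electrons leaves Co³⁺ with 9 − 3 = 6 d electrons.
Electron filling gives t₂g⁶ eg⁰.
CFSE(orbital) = 6×(-0.4Δ_oct) + 0×(0.6Δ_oct) = -2.4Δ_oct; with Δ_oct = 23175 cm⁻¹ that is -55620 cm⁻¹.
Relative to high-spin t₂g⁴ eg² (1 paired), the low-spin configuration has 2 additional pairs, contributing +2 × 21320 = +42640 cm⁻¹.
Combining: -55620 + 42640 = -12980 cm⁻¹.

-12980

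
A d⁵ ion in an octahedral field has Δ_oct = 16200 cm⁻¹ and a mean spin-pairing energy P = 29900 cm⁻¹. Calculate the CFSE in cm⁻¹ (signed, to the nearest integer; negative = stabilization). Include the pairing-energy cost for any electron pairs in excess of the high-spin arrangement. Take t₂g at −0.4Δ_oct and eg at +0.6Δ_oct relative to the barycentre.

0

Δ_oct < P, so pairing is avoided: the ground state is high-spin.
Configuration: t₂g³ eg².
Orbital CFSE = 0.0Δ_oct = 0.0 × 16200 = 0 cm⁻¹.
High-spin has no excess pairs, so no pairing correction applies.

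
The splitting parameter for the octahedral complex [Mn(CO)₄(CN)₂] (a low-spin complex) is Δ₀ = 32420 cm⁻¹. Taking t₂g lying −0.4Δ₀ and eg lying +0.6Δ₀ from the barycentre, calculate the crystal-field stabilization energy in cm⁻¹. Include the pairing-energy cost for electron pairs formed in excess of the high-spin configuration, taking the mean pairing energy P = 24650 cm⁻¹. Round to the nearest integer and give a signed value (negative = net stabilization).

-15540

Ligand charges: 4×(+0) from CO and 2×(-1) from CN⁻ sum to -2; with overall charge +0, Mn is +2.
Group 7 minus oxidation state +2 gives a d⁵ configuration for Mn²⁺.
Electron filling gives t₂g⁵ eg⁰.
CFSE(orbital) = 5×(-0.4Δ₀) + 0×(0.6Δ₀) = -2.0Δ₀; with Δ₀ = 32420 cm⁻¹ that is -64840 cm⁻¹.
Relative to high-spin t₂g³ eg² (0 paired), the low-spin configuration has 2 additional pairs, contributing +2 × 24650 = +49300 cm⁻¹.
Overall CFSE = -64840 + 49300 = -15540 cm⁻¹.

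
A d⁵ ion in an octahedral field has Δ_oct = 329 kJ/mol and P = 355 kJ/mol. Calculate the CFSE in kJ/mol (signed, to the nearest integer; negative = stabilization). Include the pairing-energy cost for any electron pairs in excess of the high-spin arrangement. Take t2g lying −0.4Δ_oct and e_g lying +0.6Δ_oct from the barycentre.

Since Δ_oct = 329 kJ/mol < P = 355 kJ/mol, the complex adopts the high-spin configuration.
Filling d⁵ accordingly: t2g^3 e_g^2.
Orbital CFSE = 0.0Δ_oct = 0.0 × 329 = 0 kJ/mol.
High-spin has no excess pairs, so no pairing correction applies.

0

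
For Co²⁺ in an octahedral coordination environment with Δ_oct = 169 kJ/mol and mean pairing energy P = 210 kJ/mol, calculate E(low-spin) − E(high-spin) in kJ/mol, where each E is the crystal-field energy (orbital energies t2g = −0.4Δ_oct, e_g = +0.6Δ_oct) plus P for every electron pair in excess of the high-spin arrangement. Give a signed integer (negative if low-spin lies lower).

Group 9 minus oxidation state +2 gives a d⁷ configuration for Co²⁺.
High-spin: t2g^5 e_g^2, CFSE = -0.8Δ_oct = -135 kJ/mol.
Low-spin: t2g^6 e_g^1, orbital CFSE = -1.8Δ_oct = -304 kJ/mol; plus 1 excess pair × P = +210 kJ/mol; total -94 kJ/mol.
E(LS) − E(HS) = -94 − (-135) = 41 kJ/mol.

41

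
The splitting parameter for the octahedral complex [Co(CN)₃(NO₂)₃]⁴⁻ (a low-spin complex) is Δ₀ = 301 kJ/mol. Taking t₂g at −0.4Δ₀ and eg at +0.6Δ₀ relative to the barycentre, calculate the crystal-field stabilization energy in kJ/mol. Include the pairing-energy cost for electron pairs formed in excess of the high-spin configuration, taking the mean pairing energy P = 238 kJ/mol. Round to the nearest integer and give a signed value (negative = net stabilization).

-304

Ligand charges: 3×(-1) from CN⁻ and 3×(-1) from NO₂⁻ sum to -6; with overall charge -4, Co is +2.
Co is in group 9, so Co²⁺ is d⁷ (9 − 2 = 7).
Electron filling gives t₂g⁶ eg¹.
Orbital CFSE = 6(-0.4) + 1(0.6) = -1.8Δ₀ = -1.8 × 301 = -542 kJ/mol.
Relative to high-spin t₂g⁵ eg² (2 paired), the low-spin configuration has 1 additional pair, contributing +1 × 238 = +238 kJ/mol.
Combining: -542 + 238 = -304 kJ/mol.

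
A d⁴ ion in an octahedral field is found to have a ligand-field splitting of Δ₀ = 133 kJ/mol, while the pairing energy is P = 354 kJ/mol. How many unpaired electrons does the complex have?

4

Here Δ₀ < P (133 < 354), so the high-spin state is favoured.
Configuration: t₂g³ eg¹.
Unpaired electrons: 4.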